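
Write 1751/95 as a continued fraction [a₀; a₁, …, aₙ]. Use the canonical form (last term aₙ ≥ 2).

[18; 2, 3, 6, 2]

1751 = 18×95 + 41
95 = 2×41 + 13
41 = 3×13 + 2
13 = 6×2 + 1
2 = 2×1 + 0  (stop)
So 1751/95 = [18; 2, 3, 6, 2].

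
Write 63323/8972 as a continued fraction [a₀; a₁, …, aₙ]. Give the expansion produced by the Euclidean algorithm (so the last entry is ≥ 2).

63323 = 7*8972 + 519
8972 = 17*519 + 149
519 = 3*149 + 72
149 = 2*72 + 5
72 = 14*5 + 2
5 = 2*2 + 1
2 = 2*1 + 0  (stop)
So 63323/8972 = [7; 17, 3, 2, 14, 2, 2].

[7; 17, 3, 2, 14, 2, 2]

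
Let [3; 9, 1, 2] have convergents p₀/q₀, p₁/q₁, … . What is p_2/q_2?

Using pₖ = aₖpₖ₋₁ + pₖ₋₂, qₖ = aₖqₖ₋₁ + qₖ₋₂ (with p₋₁=1, p₋₂=0, q₋₁=0, q₋₂=1):
  k=0: a=3, p=3, q=1
  k=1: a=9, p=28, q=9
  k=2: a=1, p=31, q=10

31/10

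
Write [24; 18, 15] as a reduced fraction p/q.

Fold from the inside: start with 15/1.
  18 + 1/15 = 271/15
  24 + 15/271 = 6519/271

6519/271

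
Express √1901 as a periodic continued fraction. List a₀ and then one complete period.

a₀ = ⌊√1901⌋ = 43.

[43; 1, 1, 1, 1, 86]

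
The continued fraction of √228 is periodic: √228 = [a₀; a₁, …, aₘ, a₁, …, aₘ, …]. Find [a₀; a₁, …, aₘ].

a₀ = ⌊√228⌋ = 15.
With m₀=0, d₀=1 and mₖ₊₁ = dₖaₖ − mₖ, dₖ₊₁ = (n − mₖ₊₁²)/dₖ, aₖ₊₁ = ⌊(a₀+mₖ₊₁)/dₖ₊₁⌋:
  k=1: m=15, d=3, a=10
  k=2: m=15, d=1, a=30
d=1 and a=2a₀=30 at k=2, so the next step gives (m, d) = (15, 3) again — its k=1 value — and the period has length 2.

[15; 10, 30]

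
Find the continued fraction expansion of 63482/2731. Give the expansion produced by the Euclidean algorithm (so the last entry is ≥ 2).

63482 = 23*2731 + 669
2731 = 4*669 + 55
669 = 12*55 + 9
55 = 6*9 + 1
9 = 9*1 + 0  (stop)
So 63482/2731 = [23; 4, 12, 6, 9].

[23; 4, 12, 6, 9]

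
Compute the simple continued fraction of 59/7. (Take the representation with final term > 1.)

59 = 8×7 + 3
7 = 2×3 + 1
3 = 3×1 + 0  (stop)
So 59/7 = [8; 2, 3].

[8; 2, 3]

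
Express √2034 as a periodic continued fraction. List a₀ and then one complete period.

[45; 10, 90]

a₀ = ⌊√2034⌋ = 45.
With m₀=0, d₀=1 and mₖ₊₁ = dₖaₖ − mₖ, dₖ₊₁ = (n − mₖ₊₁²)/dₖ, aₖ₊₁ = ⌊(a₀+mₖ₊₁)/dₖ₊₁⌋:
  k=1: m=45, d=9, a=10
  k=2: m=45, d=1, a=90
d=1 and a=2a₀=90 at k=2, so the next step gives (m, d) = (45, 9) again — its k=1 value — and the period has length 2.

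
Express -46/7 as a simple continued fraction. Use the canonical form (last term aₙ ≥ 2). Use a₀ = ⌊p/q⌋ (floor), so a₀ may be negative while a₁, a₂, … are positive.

[-7; 2, 3]

-46 = -7×7 + 3
7 = 2×3 + 1
3 = 3×1 + 0  (stop)
So -46/7 = [-7; 2, 3].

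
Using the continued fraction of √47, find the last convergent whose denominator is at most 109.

√47 = [6; 1, 5, 1, 12, …] (period length 4).
Convergents:
  p_0/q_0 = 6/1
  p_1/q_1 = 7/1
  p_2/q_2 = 41/6
  p_3/q_3 = 48/7
  p_4/q_4 = 617/90
  p_5/q_5 = 665/97
  p_6/q_6 = 3942/575
q_5 = 97 ≤ 109 < 575 = q_6, so the answer is 665/97.

665/97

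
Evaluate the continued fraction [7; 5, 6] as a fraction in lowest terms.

Fold from the inside: start with 6/1.
  5 + 1/6 = 31/6
  7 + 6/31 = 223/31

223/31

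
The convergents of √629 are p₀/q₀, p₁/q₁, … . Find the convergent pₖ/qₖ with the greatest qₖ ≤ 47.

√629 = [25; 12, 1, 1, 12, 50, …] (period length 5).
Convergents:
  p_0/q_0 = 25/1
  p_1/q_1 = 301/12
  p_2/q_2 = 326/13
  p_3/q_3 = 627/25
  p_4/q_4 = 7850/313
q_3 = 25 ≤ 47 < 313 = q_4, so the answer is 627/25.

627/25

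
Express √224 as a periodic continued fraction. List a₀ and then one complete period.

a₀ = ⌊√224⌋ = 14.

[14; 1, 28]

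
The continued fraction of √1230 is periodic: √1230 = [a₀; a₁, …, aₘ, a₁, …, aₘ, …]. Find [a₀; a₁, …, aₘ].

[35; 14, 70]

a₀ = ⌊√1230⌋ = 35.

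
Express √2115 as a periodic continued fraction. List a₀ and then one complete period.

[45; 1, 90]

a₀ = ⌊√2115⌋ = 45.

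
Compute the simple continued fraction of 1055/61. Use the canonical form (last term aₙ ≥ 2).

1055 = 17*61 + 18
61 = 3*18 + 7
18 = 2*7 + 4
7 = 1*4 + 3
4 = 1*3 + 1
3 = 3*1 + 0  (stop)
So 1055/61 = [17; 3, 2, 1, 1, 3].

[17; 3, 2, 1, 1, 3]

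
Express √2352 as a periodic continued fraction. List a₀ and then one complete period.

[48; 2, 96]

a₀ = ⌊√2352⌋ = 48.
With m₀=0, d₀=1 and mₖ₊₁ = dₖaₖ − mₖ, dₖ₊₁ = (n − mₖ₊₁²)/dₖ, aₖ₊₁ = ⌊(a₀+mₖ₊₁)/dₖ₊₁⌋:
  k=1: m=48, d=48, a=2
  k=2: m=48, d=1, a=96
d=1 and a=2a₀=96 at k=2, so the next step gives (m, d) = (48, 48) again — its k=1 value — and the period has length 2.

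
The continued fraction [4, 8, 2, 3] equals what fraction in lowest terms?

243/59

Fold from the inside: start with 3/1.
  2 + 1/3 = 7/3
  8 + 3/7 = 59/7
  4 + 7/59 = 243/59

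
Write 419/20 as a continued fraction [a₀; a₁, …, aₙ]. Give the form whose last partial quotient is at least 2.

[20; 1, 19]

419 = 20*20 + 19
20 = 1*19 + 1
19 = 19*1 + 0  (stop)
So 419/20 = [20; 1, 19].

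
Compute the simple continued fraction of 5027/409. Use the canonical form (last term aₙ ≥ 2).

5027 = 12·409 + 119
409 = 3·119 + 52
119 = 2·52 + 15
52 = 3·15 + 7
15 = 2·7 + 1
7 = 7·1 + 0  (stop)
So 5027/409 = [12; 3, 2, 3, 2, 7].

[12; 3, 2, 3, 2, 7]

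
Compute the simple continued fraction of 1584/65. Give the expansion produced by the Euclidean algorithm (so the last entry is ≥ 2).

[24; 2, 1, 2, 2, 3]

1584 = 24·65 + 24
65 = 2·24 + 17
24 = 1·17 + 7
17 = 2·7 + 3
7 = 2·3 + 1
3 = 3·1 + 0  (stop)
So 1584/65 = [24; 2, 1, 2, 2, 3].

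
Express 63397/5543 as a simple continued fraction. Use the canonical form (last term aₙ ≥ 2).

[11; 2, 3, 2, 19, 1, 16]

63397 = 11*5543 + 2424
5543 = 2*2424 + 695
2424 = 3*695 + 339
695 = 2*339 + 17
339 = 19*17 + 16
17 = 1*16 + 1
16 = 16*1 + 0  (stop)
So 63397/5543 = [11; 2, 3, 2, 19, 1, 16].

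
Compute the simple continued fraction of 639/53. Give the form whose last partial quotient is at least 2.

639 = 12·53 + 3
53 = 17·3 + 2
3 = 1·2 + 1
2 = 2·1 + 0  (stop)
So 639/53 = [12; 17, 1, 2].

[12; 17, 1, 2]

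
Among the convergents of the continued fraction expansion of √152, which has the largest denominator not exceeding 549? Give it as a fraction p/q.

√152 = [12; 3, 24, …] (period length 2).
Convergents:
  p_0/q_0 = 12/1
  p_1/q_1 = 37/3
  p_2/q_2 = 900/73
  p_3/q_3 = 2737/222
  p_4/q_4 = 66588/5401
q_3 = 222 ≤ 549 < 5401 = q_4, so the answer is 2737/222.

2737/222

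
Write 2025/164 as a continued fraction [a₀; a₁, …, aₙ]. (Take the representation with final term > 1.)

[12; 2, 1, 7, 7]

2025 = 12*164 + 57
164 = 2*57 + 50
57 = 1*50 + 7
50 = 7*7 + 1
7 = 7*1 + 0  (stop)
So 2025/164 = [12; 2, 1, 7, 7].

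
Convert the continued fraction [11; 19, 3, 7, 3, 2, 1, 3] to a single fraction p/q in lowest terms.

180840/16363

Using pₖ = aₖpₖ₋₁ + pₖ₋₂ and qₖ = aₖqₖ₋₁ + qₖ₋₂:
  k=0: a=11, p=11, q=1
  k=1: a=19, p=210, q=19
  k=2: a=3, p=641, q=58
  k=3: a=7, p=4697, q=425
  k=4: a=3, p=14732, q=1333
  k=5: a=2, p=34161, q=3091
  k=6: a=1, p=48893, q=4424
  k=7: a=3, p=180840, q=16363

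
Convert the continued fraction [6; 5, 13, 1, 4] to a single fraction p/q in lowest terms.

Using pₖ = aₖpₖ₋₁ + pₖ₋₂ and qₖ = aₖqₖ₋₁ + qₖ₋₂:
  k=0: a=6, p=6, q=1
  k=1: a=5, p=31, q=5
  k=2: a=13, p=409, q=66
  k=3: a=1, p=440, q=71
  k=4: a=4, p=2169, q=350

2169/350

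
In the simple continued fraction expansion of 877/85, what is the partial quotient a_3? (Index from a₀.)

1

877 = 10·85 + 27   →  a_0 = 10
85 = 3·27 + 4   →  a_1 = 3
27 = 6·4 + 3   →  a_2 = 6
4 = 1·3 + 1   →  a_3 = 1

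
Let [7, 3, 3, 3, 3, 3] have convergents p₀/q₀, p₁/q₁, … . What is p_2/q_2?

Using pₖ = aₖpₖ₋₁ + pₖ₋₂, qₖ = aₖqₖ₋₁ + qₖ₋₂ (with p₋₁=1, p₋₂=0, q₋₁=0, q₋₂=1):
  k=0: a=7, p=7, q=1
  k=1: a=3, p=22, q=3
  k=2: a=3, p=73, q=10

73/10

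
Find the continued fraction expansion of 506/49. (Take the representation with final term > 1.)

[10; 3, 16]

506 = 10×49 + 16
49 = 3×16 + 1
16 = 16×1 + 0  (stop)
So 506/49 = [10; 3, 16].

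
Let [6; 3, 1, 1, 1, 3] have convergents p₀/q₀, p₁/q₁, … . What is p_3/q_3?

Using pₖ = aₖpₖ₋₁ + pₖ₋₂, qₖ = aₖqₖ₋₁ + qₖ₋₂ (with p₋₁=1, p₋₂=0, q₋₁=0, q₋₂=1):
  k=0: a=6, p=6, q=1
  k=1: a=3, p=19, q=3
  k=2: a=1, p=25, q=4
  k=3: a=1, p=44, q=7

44/7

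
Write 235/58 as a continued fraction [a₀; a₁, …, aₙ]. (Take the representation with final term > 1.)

235 = 4*58 + 3
58 = 19*3 + 1
3 = 3*1 + 0  (stop)
So 235/58 = [4; 19, 3].

[4; 19, 3]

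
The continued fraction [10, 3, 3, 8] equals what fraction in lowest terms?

Fold from the inside: start with 8/1.
  3 + 1/8 = 25/8
  3 + 8/25 = 83/25
  10 + 25/83 = 855/83

855/83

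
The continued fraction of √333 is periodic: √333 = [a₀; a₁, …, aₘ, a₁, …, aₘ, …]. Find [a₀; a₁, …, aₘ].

a₀ = ⌊√333⌋ = 18.
With m₀=0, d₀=1 and mₖ₊₁ = dₖaₖ − mₖ, dₖ₊₁ = (n − mₖ₊₁²)/dₖ, aₖ₊₁ = ⌊(a₀+mₖ₊₁)/dₖ₊₁⌋:
  k=1: m=18, d=9, a=4
  k=2: m=18, d=1, a=36
d=1 and a=2a₀=36 at k=2, so the next step gives (m, d) = (18, 9) again — its k=1 value — and the period has length 2.

[18; 4, 36]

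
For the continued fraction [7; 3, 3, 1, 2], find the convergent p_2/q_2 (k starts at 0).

Using pₖ = aₖpₖ₋₁ + pₖ₋₂, qₖ = aₖqₖ₋₁ + qₖ₋₂ (with p₋₁=1, p₋₂=0, q₋₁=0, q₋₂=1):
  k=0: a=7, p=7, q=1
  k=1: a=3, p=22, q=3
  k=2: a=3, p=73, q=10

73/10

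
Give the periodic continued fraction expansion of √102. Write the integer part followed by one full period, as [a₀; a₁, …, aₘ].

a₀ = ⌊√102⌋ = 10.

[10; 10, 20]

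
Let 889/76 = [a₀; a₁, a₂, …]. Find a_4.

889 = 11·76 + 53   →  a_0 = 11
76 = 1·53 + 23   →  a_1 = 1
53 = 2·23 + 7   →  a_2 = 2
23 = 3·7 + 2   →  a_3 = 3
7 = 3·2 + 1   →  a_4 = 3

3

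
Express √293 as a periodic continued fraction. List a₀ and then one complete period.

a₀ = ⌊√293⌋ = 17.
With m₀=0, d₀=1 and mₖ₊₁ = dₖaₖ − mₖ, dₖ₊₁ = (n − mₖ₊₁²)/dₖ, aₖ₊₁ = ⌊(a₀+mₖ₊₁)/dₖ₊₁⌋:
  k=1: m=17, d=4, a=8
  k=2: m=15, d=17, a=1
  k=3: m=2, d=17, a=1
  k=4: m=15, d=4, a=8
  k=5: m=17, d=1, a=34
d=1 and a=2a₀=34 at k=5, so the next step gives (m, d) = (17, 4) again — its k=1 value — and the period has length 5.

[17; 8, 1, 1, 8, 34]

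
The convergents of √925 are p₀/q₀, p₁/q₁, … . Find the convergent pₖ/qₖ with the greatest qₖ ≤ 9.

√925 = [30; 2, 2, 2, 2, 60, …] (period length 5).
Convergents:
  p_0/q_0 = 30/1
  p_1/q_1 = 61/2
  p_2/q_2 = 152/5
  p_3/q_3 = 365/12
q_2 = 5 ≤ 9 < 12 = q_3, so the answer is 152/5.

152/5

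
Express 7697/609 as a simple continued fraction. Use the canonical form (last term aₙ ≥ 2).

[12; 1, 1, 1, 3, 3, 5, 3]

7697 = 12·609 + 389
609 = 1·389 + 220
389 = 1·220 + 169
220 = 1·169 + 51
169 = 3·51 + 16
51 = 3·16 + 3
16 = 5·3 + 1
3 = 3·1 + 0  (stop)
So 7697/609 = [12; 1, 1, 1, 3, 3, 5, 3].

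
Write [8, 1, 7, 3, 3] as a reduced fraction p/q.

737/83

Using pₖ = aₖpₖ₋₁ + pₖ₋₂ and qₖ = aₖqₖ₋₁ + qₖ₋₂:
  k=0: a=8, p=8, q=1
  k=1: a=1, p=9, q=1
  k=2: a=7, p=71, q=8
  k=3: a=3, p=222, q=25
  k=4: a=3, p=737, q=83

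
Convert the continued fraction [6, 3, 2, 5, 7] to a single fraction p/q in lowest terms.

Using pₖ = aₖpₖ₋₁ + pₖ₋₂ and qₖ = aₖqₖ₋₁ + qₖ₋₂:
  k=0: a=6, p=6, q=1
  k=1: a=3, p=19, q=3
  k=2: a=2, p=44, q=7
  k=3: a=5, p=239, q=38
  k=4: a=7, p=1717, q=273

1717/273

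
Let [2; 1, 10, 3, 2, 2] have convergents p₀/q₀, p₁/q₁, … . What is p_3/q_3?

99/34

Using pₖ = aₖpₖ₋₁ + pₖ₋₂, qₖ = aₖqₖ₋₁ + qₖ₋₂ (with p₋₁=1, p₋₂=0, q₋₁=0, q₋₂=1):
  k=0: a=2, p=2, q=1
  k=1: a=1, p=3, q=1
  k=2: a=10, p=32, q=11
  k=3: a=3, p=99, q=34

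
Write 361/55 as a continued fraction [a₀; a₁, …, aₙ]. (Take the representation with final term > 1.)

[6; 1, 1, 3, 2, 3]

361 = 6×55 + 31
55 = 1×31 + 24
31 = 1×24 + 7
24 = 3×7 + 3
7 = 2×3 + 1
3 = 3×1 + 0  (stop)
So 361/55 = [6; 1, 1, 3, 2, 3].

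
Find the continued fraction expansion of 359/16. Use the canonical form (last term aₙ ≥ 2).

359 = 22·16 + 7
16 = 2·7 + 2
7 = 3·2 + 1
2 = 2·1 + 0  (stop)
So 359/16 = [22; 2, 3, 2].

[22; 2, 3, 2]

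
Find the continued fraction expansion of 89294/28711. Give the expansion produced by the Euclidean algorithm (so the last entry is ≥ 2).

89294 = 3·28711 + 3161
28711 = 9·3161 + 262
3161 = 12·262 + 17
262 = 15·17 + 7
17 = 2·7 + 3
7 = 2·3 + 1
3 = 3·1 + 0  (stop)
So 89294/28711 = [3; 9, 12, 15, 2, 2, 3].

[3; 9, 12, 15, 2, 2, 3]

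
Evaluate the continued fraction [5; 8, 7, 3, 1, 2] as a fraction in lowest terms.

Fold from the inside: start with 2/1.
  1 + 1/2 = 3/2
  3 + 2/3 = 11/3
  7 + 3/11 = 80/11
  8 + 11/80 = 651/80
  5 + 80/651 = 3335/651

3335/651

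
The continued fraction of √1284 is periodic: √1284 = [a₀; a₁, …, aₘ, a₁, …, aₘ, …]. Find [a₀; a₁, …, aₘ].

a₀ = ⌊√1284⌋ = 35.
With m₀=0, d₀=1 and mₖ₊₁ = dₖaₖ − mₖ, dₖ₊₁ = (n − mₖ₊₁²)/dₖ, aₖ₊₁ = ⌊(a₀+mₖ₊₁)/dₖ₊₁⌋:
  k=1: m=35, d=59, a=1
  k=2: m=24, d=12, a=4
  k=3: m=24, d=59, a=1
  k=4: m=35, d=1, a=70
d=1 and a=2a₀=70 at k=4, so the next step gives (m, d) = (35, 59) again — its k=1 value — and the period has length 4.

[35; 1, 4, 1, 70]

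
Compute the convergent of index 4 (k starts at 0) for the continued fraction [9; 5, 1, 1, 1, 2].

156/17

Using pₖ = aₖpₖ₋₁ + pₖ₋₂, qₖ = aₖqₖ₋₁ + qₖ₋₂ (with p₋₁=1, p₋₂=0, q₋₁=0, q₋₂=1):
  k=0: a=9, p=9, q=1
  k=1: a=5, p=46, q=5
  k=2: a=1, p=55, q=6
  k=3: a=1, p=101, q=11
  k=4: a=1, p=156, q=17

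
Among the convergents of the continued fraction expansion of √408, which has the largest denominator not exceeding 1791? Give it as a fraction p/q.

20401/1010

√408 = [20; 5, 40, …] (period length 2).
Convergents:
  p_0/q_0 = 20/1
  p_1/q_1 = 101/5
  p_2/q_2 = 4060/201
  p_3/q_3 = 20401/1010
  p_4/q_4 = 820100/40601
q_3 = 1010 ≤ 1791 < 40601 = q_4, so the answer is 20401/1010.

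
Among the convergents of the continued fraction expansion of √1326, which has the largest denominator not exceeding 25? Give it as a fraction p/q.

√1326 = [36; 2, 2, 2, 2, 2, 72, …] (period length 6).
Convergents:
  p_0/q_0 = 36/1
  p_1/q_1 = 73/2
  p_2/q_2 = 182/5
  p_3/q_3 = 437/12
  p_4/q_4 = 1056/29
q_3 = 12 ≤ 25 < 29 = q_4, so the answer is 437/12.

437/12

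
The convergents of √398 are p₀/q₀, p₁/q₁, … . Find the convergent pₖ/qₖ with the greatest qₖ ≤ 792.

15541/779

√398 = [19; 1, 18, 1, 38, …] (period length 4).
Convergents:
  p_0/q_0 = 19/1
  p_1/q_1 = 20/1
  p_2/q_2 = 379/19
  p_3/q_3 = 399/20
  p_4/q_4 = 15541/779
  p_5/q_5 = 15940/799
q_4 = 779 ≤ 792 < 799 = q_5, so the answer is 15541/779.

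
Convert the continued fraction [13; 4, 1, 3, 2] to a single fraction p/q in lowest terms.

568/43

Using pₖ = aₖpₖ₋₁ + pₖ₋₂ and qₖ = aₖqₖ₋₁ + qₖ₋₂:
  k=0: a=13, p=13, q=1
  k=1: a=4, p=53, q=4
  k=2: a=1, p=66, q=5
  k=3: a=3, p=251, q=19
  k=4: a=2, p=568, q=43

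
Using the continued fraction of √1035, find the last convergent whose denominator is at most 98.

1126/35

√1035 = [32; 5, 1, 5, 64, …] (period length 4).
Convergents:
  p_0/q_0 = 32/1
  p_1/q_1 = 161/5
  p_2/q_2 = 193/6
  p_3/q_3 = 1126/35
  p_4/q_4 = 72257/2246
q_3 = 35 ≤ 98 < 2246 = q_4, so the answer is 1126/35.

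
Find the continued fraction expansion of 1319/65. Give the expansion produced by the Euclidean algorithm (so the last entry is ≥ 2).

1319 = 20×65 + 19
65 = 3×19 + 8
19 = 2×8 + 3
8 = 2×3 + 2
3 = 1×2 + 1
2 = 2×1 + 0  (stop)
So 1319/65 = [20; 3, 2, 2, 1, 2].

[20; 3, 2, 2, 1, 2]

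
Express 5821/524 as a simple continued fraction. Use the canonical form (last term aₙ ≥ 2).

5821 = 11·524 + 57
524 = 9·57 + 11
57 = 5·11 + 2
11 = 5·2 + 1
2 = 2·1 + 0  (stop)
So 5821/524 = [11; 9, 5, 5, 2].

[11; 9, 5, 5, 2]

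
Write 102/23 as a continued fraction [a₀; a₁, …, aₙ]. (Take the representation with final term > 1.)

102 = 4*23 + 10
23 = 2*10 + 3
10 = 3*3 + 1
3 = 3*1 + 0  (stop)
So 102/23 = [4; 2, 3, 3].

[4; 2, 3, 3]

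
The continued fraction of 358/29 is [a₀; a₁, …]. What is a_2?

358 = 12·29 + 10   →  a_0 = 12
29 = 2·10 + 9   →  a_1 = 2
10 = 1·9 + 1   →  a_2 = 1

1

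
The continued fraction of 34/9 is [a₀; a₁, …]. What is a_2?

3

34 = 3·9 + 7   →  a_0 = 3
9 = 1·7 + 2   →  a_1 = 1
7 = 3·2 + 1   →  a_2 = 3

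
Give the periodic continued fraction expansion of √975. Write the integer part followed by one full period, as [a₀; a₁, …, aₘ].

[31; 4, 2, 4, 62]

a₀ = ⌊√975⌋ = 31.
With m₀=0, d₀=1 and mₖ₊₁ = dₖaₖ − mₖ, dₖ₊₁ = (n − mₖ₊₁²)/dₖ, aₖ₊₁ = ⌊(a₀+mₖ₊₁)/dₖ₊₁⌋:
  k=1: m=31, d=14, a=4
  k=2: m=25, d=25, a=2
  k=3: m=25, d=14, a=4
  k=4: m=31, d=1, a=62
d=1 and a=2a₀=62 at k=4, so the next step gives (m, d) = (31, 14) again — its k=1 value — and the period has length 4.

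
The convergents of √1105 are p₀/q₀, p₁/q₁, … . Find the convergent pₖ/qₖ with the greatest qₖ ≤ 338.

6881/207

√1105 = [33; 4, 7, 7, 4, 66, …] (period length 5).
Convergents:
  p_0/q_0 = 33/1
  p_1/q_1 = 133/4
  p_2/q_2 = 964/29
  p_3/q_3 = 6881/207
  p_4/q_4 = 28488/857
q_3 = 207 ≤ 338 < 857 = q_4, so the answer is 6881/207.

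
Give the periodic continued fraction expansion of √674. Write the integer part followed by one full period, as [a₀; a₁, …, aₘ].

[25; 1, 24, 1, 50]

a₀ = ⌊√674⌋ = 25.
With m₀=0, d₀=1 and mₖ₊₁ = dₖaₖ − mₖ, dₖ₊₁ = (n − mₖ₊₁²)/dₖ, aₖ₊₁ = ⌊(a₀+mₖ₊₁)/dₖ₊₁⌋:
  k=1: m=25, d=49, a=1
  k=2: m=24, d=2, a=24
  k=3: m=24, d=49, a=1
  k=4: m=25, d=1, a=50
d=1 and a=2a₀=50 at k=4, so the next step gives (m, d) = (25, 49) again — its k=1 value — and the period has length 4.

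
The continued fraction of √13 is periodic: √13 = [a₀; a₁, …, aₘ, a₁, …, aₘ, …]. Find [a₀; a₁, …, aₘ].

a₀ = ⌊√13⌋ = 3.
With m₀=0, d₀=1 and mₖ₊₁ = dₖaₖ − mₖ, dₖ₊₁ = (n − mₖ₊₁²)/dₖ, aₖ₊₁ = ⌊(a₀+mₖ₊₁)/dₖ₊₁⌋:
  k=1: m=3, d=4, a=1
  k=2: m=1, d=3, a=1
  k=3: m=2, d=3, a=1
  k=4: m=1, d=4, a=1
  k=5: m=3, d=1, a=6
d=1 and a=2a₀=6 at k=5, so the next step gives (m, d) = (3, 4) again — its k=1 value — and the period has length 5.

[3; 1, 1, 1, 1, 6]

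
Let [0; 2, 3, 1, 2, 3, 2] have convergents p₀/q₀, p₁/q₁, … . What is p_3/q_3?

4/9

Using pₖ = aₖpₖ₋₁ + pₖ₋₂, qₖ = aₖqₖ₋₁ + qₖ₋₂ (with p₋₁=1, p₋₂=0, q₋₁=0, q₋₂=1):
  k=0: a=0, p=0, q=1
  k=1: a=2, p=1, q=2
  k=2: a=3, p=3, q=7
  k=3: a=1, p=4, q=9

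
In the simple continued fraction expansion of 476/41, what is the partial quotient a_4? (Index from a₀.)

476 = 11·41 + 25   →  a_0 = 11
41 = 1·25 + 16   →  a_1 = 1
25 = 1·16 + 9   →  a_2 = 1
16 = 1·9 + 7   →  a_3 = 1
9 = 1·7 + 2   →  a_4 = 1

1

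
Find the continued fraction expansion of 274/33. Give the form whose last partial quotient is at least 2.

274 = 8·33 + 10
33 = 3·10 + 3
10 = 3·3 + 1
3 = 3·1 + 0  (stop)
So 274/33 = [8; 3, 3, 3].

[8; 3, 3, 3]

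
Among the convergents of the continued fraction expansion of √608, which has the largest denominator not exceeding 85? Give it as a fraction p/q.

1800/73

√608 = [24; 1, 1, 1, 11, 1, 1, 1, 48, …] (period length 8).
Convergents:
  p_0/q_0 = 24/1
  p_1/q_1 = 25/1
  p_2/q_2 = 49/2
  p_3/q_3 = 74/3
  p_4/q_4 = 863/35
  p_5/q_5 = 937/38
  p_6/q_6 = 1800/73
  p_7/q_7 = 2737/111
q_6 = 73 ≤ 85 < 111 = q_7, so the answer is 1800/73.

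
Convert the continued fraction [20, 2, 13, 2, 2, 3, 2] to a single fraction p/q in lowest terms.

22223/1085

Fold from the inside: start with 2/1.
  3 + 1/2 = 7/2
  2 + 2/7 = 16/7
  2 + 7/16 = 39/16
  13 + 16/39 = 523/39
  2 + 39/523 = 1085/523
  20 + 523/1085 = 22223/1085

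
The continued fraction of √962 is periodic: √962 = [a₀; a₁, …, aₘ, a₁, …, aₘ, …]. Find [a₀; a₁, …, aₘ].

a₀ = ⌊√962⌋ = 31.

[31; 62]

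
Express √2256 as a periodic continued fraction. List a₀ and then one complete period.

a₀ = ⌊√2256⌋ = 47.
With m₀=0, d₀=1 and mₖ₊₁ = dₖaₖ − mₖ, dₖ₊₁ = (n − mₖ₊₁²)/dₖ, aₖ₊₁ = ⌊(a₀+mₖ₊₁)/dₖ₊₁⌋:
  k=1: m=47, d=47, a=2
  k=2: m=47, d=1, a=94
d=1 and a=2a₀=94 at k=2, so the next step gives (m, d) = (47, 47) again — its k=1 value — and the period has length 2.

[47; 2, 94]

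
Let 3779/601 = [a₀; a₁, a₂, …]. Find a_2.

2

3779 = 6·601 + 173   →  a_0 = 6
601 = 3·173 + 82   →  a_1 = 3
173 = 2·82 + 9   →  a_2 = 2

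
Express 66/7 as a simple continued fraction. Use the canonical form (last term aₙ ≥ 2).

66 = 9*7 + 3
7 = 2*3 + 1
3 = 3*1 + 0  (stop)
So 66/7 = [9; 2, 3].

[9; 2, 3]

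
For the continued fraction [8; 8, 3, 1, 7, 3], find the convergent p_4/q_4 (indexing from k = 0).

Using pₖ = aₖpₖ₋₁ + pₖ₋₂, qₖ = aₖqₖ₋₁ + qₖ₋₂ (with p₋₁=1, p₋₂=0, q₋₁=0, q₋₂=1):
  k=0: a=8, p=8, q=1
  k=1: a=8, p=65, q=8
  k=2: a=3, p=203, q=25
  k=3: a=1, p=268, q=33
  k=4: a=7, p=2079, q=256

2079/256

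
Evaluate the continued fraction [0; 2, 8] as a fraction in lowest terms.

8/17

Using pₖ = aₖpₖ₋₁ + pₖ₋₂ and qₖ = aₖqₖ₋₁ + qₖ₋₂:
  k=0: a=0, p=0, q=1
  k=1: a=2, p=1, q=2
  k=2: a=8, p=8, q=17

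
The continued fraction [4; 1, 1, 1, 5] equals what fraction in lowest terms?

79/17

Fold from the inside: start with 5/1.
  1 + 1/5 = 6/5
  1 + 5/6 = 11/6
  1 + 6/11 = 17/11
  4 + 11/17 = 79/17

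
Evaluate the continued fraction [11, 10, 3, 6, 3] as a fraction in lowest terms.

6869/619

Using pₖ = aₖpₖ₋₁ + pₖ₋₂ and qₖ = aₖqₖ₋₁ + qₖ₋₂:
  k=0: a=11, p=11, q=1
  k=1: a=10, p=111, q=10
  k=2: a=3, p=344, q=31
  k=3: a=6, p=2175, q=196
  k=4: a=3, p=6869, q=619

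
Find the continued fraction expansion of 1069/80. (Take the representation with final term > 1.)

[13; 2, 1, 3, 7]

1069 = 13*80 + 29
80 = 2*29 + 22
29 = 1*22 + 7
22 = 3*7 + 1
7 = 7*1 + 0  (stop)
So 1069/80 = [13; 2, 1, 3, 7].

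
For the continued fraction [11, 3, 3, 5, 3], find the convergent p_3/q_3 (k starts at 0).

Using pₖ = aₖpₖ₋₁ + pₖ₋₂, qₖ = aₖqₖ₋₁ + qₖ₋₂ (with p₋₁=1, p₋₂=0, q₋₁=0, q₋₂=1):
  k=0: a=11, p=11, q=1
  k=1: a=3, p=34, q=3
  k=2: a=3, p=113, q=10
  k=3: a=5, p=599, q=53

599/53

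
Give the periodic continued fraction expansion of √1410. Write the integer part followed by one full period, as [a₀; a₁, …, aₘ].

[37; 1, 1, 4, 1, 1, 74]

a₀ = ⌊√1410⌋ = 37.
With m₀=0, d₀=1 and mₖ₊₁ = dₖaₖ − mₖ, dₖ₊₁ = (n − mₖ₊₁²)/dₖ, aₖ₊₁ = ⌊(a₀+mₖ₊₁)/dₖ₊₁⌋:
  k=1: m=37, d=41, a=1
  k=2: m=4, d=34, a=1
  k=3: m=30, d=15, a=4
  k=4: m=30, d=34, a=1
  k=5: m=4, d=41, a=1
  k=6: m=37, d=1, a=74
d=1 and a=2a₀=74 at k=6, so the next step gives (m, d) = (37, 41) again — its k=1 value — and the period has length 6.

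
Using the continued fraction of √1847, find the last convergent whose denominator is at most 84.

√1847 = [42; 1, 41, 1, 84, …] (period length 4).
Convergents:
  p_0/q_0 = 42/1
  p_1/q_1 = 43/1
  p_2/q_2 = 1805/42
  p_3/q_3 = 1848/43
  p_4/q_4 = 157037/3654
q_3 = 43 ≤ 84 < 3654 = q_4, so the answer is 1848/43.

1848/43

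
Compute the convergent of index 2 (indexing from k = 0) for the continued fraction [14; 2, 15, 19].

Using pₖ = aₖpₖ₋₁ + pₖ₋₂, qₖ = aₖqₖ₋₁ + qₖ₋₂ (with p₋₁=1, p₋₂=0, q₋₁=0, q₋₂=1):
  k=0: a=14, p=14, q=1
  k=1: a=2, p=29, q=2
  k=2: a=15, p=449, q=31

449/31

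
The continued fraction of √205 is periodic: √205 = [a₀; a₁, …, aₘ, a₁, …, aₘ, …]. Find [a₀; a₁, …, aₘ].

[14; 3, 6, 1, 4, 1, 6, 3, 28]

a₀ = ⌊√205⌋ = 14.
With m₀=0, d₀=1 and mₖ₊₁ = dₖaₖ − mₖ, dₖ₊₁ = (n − mₖ₊₁²)/dₖ, aₖ₊₁ = ⌊(a₀+mₖ₊₁)/dₖ₊₁⌋:
  k=1: m=14, d=9, a=3
  k=2: m=13, d=4, a=6
  k=3: m=11, d=21, a=1
  k=4: m=10, d=5, a=4
  k=5: m=10, d=21, a=1
  k=6: m=11, d=4, a=6
  k=7: m=13, d=9, a=3
  k=8: m=14, d=1, a=28
d=1 and a=2a₀=28 at k=8, so the next step gives (m, d) = (14, 9) again — its k=1 value — and the period has length 8.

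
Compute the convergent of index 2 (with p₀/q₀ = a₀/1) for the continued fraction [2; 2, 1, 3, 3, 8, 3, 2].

Using pₖ = aₖpₖ₋₁ + pₖ₋₂, qₖ = aₖqₖ₋₁ + qₖ₋₂ (with p₋₁=1, p₋₂=0, q₋₁=0, q₋₂=1):
  k=0: a=2, p=2, q=1
  k=1: a=2, p=5, q=2
  k=2: a=1, p=7, q=3

7/3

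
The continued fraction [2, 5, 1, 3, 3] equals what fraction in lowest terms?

Using pₖ = aₖpₖ₋₁ + pₖ₋₂ and qₖ = aₖqₖ₋₁ + qₖ₋₂:
  k=0: a=2, p=2, q=1
  k=1: a=5, p=11, q=5
  k=2: a=1, p=13, q=6
  k=3: a=3, p=50, q=23
  k=4: a=3, p=163, q=75

163/75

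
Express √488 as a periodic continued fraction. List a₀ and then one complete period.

[22; 11, 44]

a₀ = ⌊√488⌋ = 22.
With m₀=0, d₀=1 and mₖ₊₁ = dₖaₖ − mₖ, dₖ₊₁ = (n − mₖ₊₁²)/dₖ, aₖ₊₁ = ⌊(a₀+mₖ₊₁)/dₖ₊₁⌋:
  k=1: m=22, d=4, a=11
  k=2: m=22, d=1, a=44
d=1 and a=2a₀=44 at k=2, so the next step gives (m, d) = (22, 4) again — its k=1 value — and the period has length 2.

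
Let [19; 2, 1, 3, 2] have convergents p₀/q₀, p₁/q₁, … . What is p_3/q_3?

Using pₖ = aₖpₖ₋₁ + pₖ₋₂, qₖ = aₖqₖ₋₁ + qₖ₋₂ (with p₋₁=1, p₋₂=0, q₋₁=0, q₋₂=1):
  k=0: a=19, p=19, q=1
  k=1: a=2, p=39, q=2
  k=2: a=1, p=58, q=3
  k=3: a=3, p=213, q=11

213/11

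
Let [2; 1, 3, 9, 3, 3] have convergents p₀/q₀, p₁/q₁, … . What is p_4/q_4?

Using pₖ = aₖpₖ₋₁ + pₖ₋₂, qₖ = aₖqₖ₋₁ + qₖ₋₂ (with p₋₁=1, p₋₂=0, q₋₁=0, q₋₂=1):
  k=0: a=2, p=2, q=1
  k=1: a=1, p=3, q=1
  k=2: a=3, p=11, q=4
  k=3: a=9, p=102, q=37
  k=4: a=3, p=317, q=115

317/115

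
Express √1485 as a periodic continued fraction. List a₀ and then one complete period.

a₀ = ⌊√1485⌋ = 38.
With m₀=0, d₀=1 and mₖ₊₁ = dₖaₖ − mₖ, dₖ₊₁ = (n − mₖ₊₁²)/dₖ, aₖ₊₁ = ⌊(a₀+mₖ₊₁)/dₖ₊₁⌋:
  k=1: m=38, d=41, a=1
  k=2: m=3, d=36, a=1
  k=3: m=33, d=11, a=6
  k=4: m=33, d=36, a=1
  k=5: m=3, d=41, a=1
  k=6: m=38, d=1, a=76
d=1 and a=2a₀=76 at k=6, so the next step gives (m, d) = (38, 41) again — its k=1 value — and the period has length 6.

[38; 1, 1, 6, 1, 1, 76]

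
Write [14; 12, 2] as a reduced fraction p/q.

352/25

Using pₖ = aₖpₖ₋₁ + pₖ₋₂ and qₖ = aₖqₖ₋₁ + qₖ₋₂:
  k=0: a=14, p=14, q=1
  k=1: a=12, p=169, q=12
  k=2: a=2, p=352, q=25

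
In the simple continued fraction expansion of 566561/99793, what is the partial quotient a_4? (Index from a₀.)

566561 = 5·99793 + 67596   →  a_0 = 5
99793 = 1·67596 + 32197   →  a_1 = 1
67596 = 2·32197 + 3202   →  a_2 = 2
32197 = 10·3202 + 177   →  a_3 = 10
3202 = 18·177 + 16   →  a_4 = 18

18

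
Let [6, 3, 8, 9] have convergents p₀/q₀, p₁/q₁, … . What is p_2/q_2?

158/25

Using pₖ = aₖpₖ₋₁ + pₖ₋₂, qₖ = aₖqₖ₋₁ + qₖ₋₂ (with p₋₁=1, p₋₂=0, q₋₁=0, q₋₂=1):
  k=0: a=6, p=6, q=1
  k=1: a=3, p=19, q=3
  k=2: a=8, p=158, q=25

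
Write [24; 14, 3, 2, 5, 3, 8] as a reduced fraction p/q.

Fold from the inside: start with 8/1.
  3 + 1/8 = 25/8
  5 + 8/25 = 133/25
  2 + 25/133 = 291/133
  3 + 133/291 = 1006/291
  14 + 291/1006 = 14375/1006
  24 + 1006/14375 = 346006/14375

346006/14375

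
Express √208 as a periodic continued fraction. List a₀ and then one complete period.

a₀ = ⌊√208⌋ = 14.
With m₀=0, d₀=1 and mₖ₊₁ = dₖaₖ − mₖ, dₖ₊₁ = (n − mₖ₊₁²)/dₖ, aₖ₊₁ = ⌊(a₀+mₖ₊₁)/dₖ₊₁⌋:
  k=1: m=14, d=12, a=2
  k=2: m=10, d=9, a=2
  k=3: m=8, d=16, a=1
  k=4: m=8, d=9, a=2
  k=5: m=10, d=12, a=2
  k=6: m=14, d=1, a=28
d=1 and a=2a₀=28 at k=6, so the next step gives (m, d) = (14, 12) again — its k=1 value — and the period has length 6.

[14; 2, 2, 1, 2, 2, 28]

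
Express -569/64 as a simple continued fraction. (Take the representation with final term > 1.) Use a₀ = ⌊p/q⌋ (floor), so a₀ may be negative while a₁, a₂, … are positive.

-569 = -9×64 + 7
64 = 9×7 + 1
7 = 7×1 + 0  (stop)
So -569/64 = [-9; 9, 7].

[-9; 9, 7]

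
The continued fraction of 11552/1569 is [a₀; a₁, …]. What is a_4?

11552 = 7·1569 + 569   →  a_0 = 7
1569 = 2·569 + 431   →  a_1 = 2
569 = 1·431 + 138   →  a_2 = 1
431 = 3·138 + 17   →  a_3 = 3
138 = 8·17 + 2   →  a_4 = 8

8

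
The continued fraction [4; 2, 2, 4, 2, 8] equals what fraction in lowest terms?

1825/414

Using pₖ = aₖpₖ₋₁ + pₖ₋₂ and qₖ = aₖqₖ₋₁ + qₖ₋₂:
  k=0: a=4, p=4, q=1
  k=1: a=2, p=9, q=2
  k=2: a=2, p=22, q=5
  k=3: a=4, p=97, q=22
  k=4: a=2, p=216, q=49
  k=5: a=8, p=1825, q=414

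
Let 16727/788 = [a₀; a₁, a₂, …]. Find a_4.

17

16727 = 21·788 + 179   →  a_0 = 21
788 = 4·179 + 72   →  a_1 = 4
179 = 2·72 + 35   →  a_2 = 2
72 = 2·35 + 2   →  a_3 = 2
35 = 17·2 + 1   →  a_4 = 17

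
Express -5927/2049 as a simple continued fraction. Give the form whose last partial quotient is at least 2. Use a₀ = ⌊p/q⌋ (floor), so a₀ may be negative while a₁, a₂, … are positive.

-5927 = -3×2049 + 220
2049 = 9×220 + 69
220 = 3×69 + 13
69 = 5×13 + 4
13 = 3×4 + 1
4 = 4×1 + 0  (stop)
So -5927/2049 = [-3; 9, 3, 5, 3, 4].

[-3; 9, 3, 5, 3, 4]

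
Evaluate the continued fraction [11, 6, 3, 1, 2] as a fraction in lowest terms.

Fold from the inside: start with 2/1.
  1 + 1/2 = 3/2
  3 + 2/3 = 11/3
  6 + 3/11 = 69/11
  11 + 11/69 = 770/69

770/69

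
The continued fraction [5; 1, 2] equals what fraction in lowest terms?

17/3

Using pₖ = aₖpₖ₋₁ + pₖ₋₂ and qₖ = aₖqₖ₋₁ + qₖ₋₂:
  k=0: a=5, p=5, q=1
  k=1: a=1, p=6, q=1
  k=2: a=2, p=17, q=3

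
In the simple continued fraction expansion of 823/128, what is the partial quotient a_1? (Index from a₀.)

2

823 = 6·128 + 55   →  a_0 = 6
128 = 2·55 + 18   →  a_1 = 2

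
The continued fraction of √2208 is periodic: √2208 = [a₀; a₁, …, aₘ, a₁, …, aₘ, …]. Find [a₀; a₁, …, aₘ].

a₀ = ⌊√2208⌋ = 46.
With m₀=0, d₀=1 and mₖ₊₁ = dₖaₖ − mₖ, dₖ₊₁ = (n − mₖ₊₁²)/dₖ, aₖ₊₁ = ⌊(a₀+mₖ₊₁)/dₖ₊₁⌋:
  k=1: m=46, d=92, a=1
  k=2: m=46, d=1, a=92
d=1 and a=2a₀=92 at k=2, so the next step gives (m, d) = (46, 92) again — its k=1 value — and the period has length 2.

[46; 1, 92]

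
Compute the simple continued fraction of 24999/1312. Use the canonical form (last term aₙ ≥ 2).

[19; 18, 2, 11, 3]

24999 = 19*1312 + 71
1312 = 18*71 + 34
71 = 2*34 + 3
34 = 11*3 + 1
3 = 3*1 + 0  (stop)
So 24999/1312 = [19; 18, 2, 11, 3].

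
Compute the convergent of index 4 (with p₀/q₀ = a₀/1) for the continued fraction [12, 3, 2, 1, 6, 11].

824/67

Using pₖ = aₖpₖ₋₁ + pₖ₋₂, qₖ = aₖqₖ₋₁ + qₖ₋₂ (with p₋₁=1, p₋₂=0, q₋₁=0, q₋₂=1):
  k=0: a=12, p=12, q=1
  k=1: a=3, p=37, q=3
  k=2: a=2, p=86, q=7
  k=3: a=1, p=123, q=10
  k=4: a=6, p=824, q=67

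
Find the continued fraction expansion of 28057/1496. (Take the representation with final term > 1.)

28057 = 18*1496 + 1129
1496 = 1*1129 + 367
1129 = 3*367 + 28
367 = 13*28 + 3
28 = 9*3 + 1
3 = 3*1 + 0  (stop)
So 28057/1496 = [18; 1, 3, 13, 9, 3].

[18; 1, 3, 13, 9, 3]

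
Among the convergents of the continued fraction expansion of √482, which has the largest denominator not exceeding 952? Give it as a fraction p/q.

√482 = [21; 1, 20, 1, 42, …] (period length 4).
Convergents:
  p_0/q_0 = 21/1
  p_1/q_1 = 22/1
  p_2/q_2 = 461/21
  p_3/q_3 = 483/22
  p_4/q_4 = 20747/945
  p_5/q_5 = 21230/967
q_4 = 945 ≤ 952 < 967 = q_5, so the answer is 20747/945.

20747/945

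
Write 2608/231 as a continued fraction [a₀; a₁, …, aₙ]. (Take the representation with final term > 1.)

2608 = 11·231 + 67
231 = 3·67 + 30
67 = 2·30 + 7
30 = 4·7 + 2
7 = 3·2 + 1
2 = 2·1 + 0  (stop)
So 2608/231 = [11; 3, 2, 4, 3, 2].

[11; 3, 2, 4, 3, 2]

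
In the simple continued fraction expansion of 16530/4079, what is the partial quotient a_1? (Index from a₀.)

19

16530 = 4·4079 + 214   →  a_0 = 4
4079 = 19·214 + 13   →  a_1 = 19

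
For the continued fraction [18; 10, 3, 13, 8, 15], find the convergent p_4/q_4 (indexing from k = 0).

60353/3335

Using pₖ = aₖpₖ₋₁ + pₖ₋₂, qₖ = aₖqₖ₋₁ + qₖ₋₂ (with p₋₁=1, p₋₂=0, q₋₁=0, q₋₂=1):
  k=0: a=18, p=18, q=1
  k=1: a=10, p=181, q=10
  k=2: a=3, p=561, q=31
  k=3: a=13, p=7474, q=413
  k=4: a=8, p=60353, q=3335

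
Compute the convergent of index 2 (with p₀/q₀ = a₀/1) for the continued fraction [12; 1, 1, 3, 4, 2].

25/2

Using pₖ = aₖpₖ₋₁ + pₖ₋₂, qₖ = aₖqₖ₋₁ + qₖ₋₂ (with p₋₁=1, p₋₂=0, q₋₁=0, q₋₂=1):
  k=0: a=12, p=12, q=1
  k=1: a=1, p=13, q=1
  k=2: a=1, p=25, q=2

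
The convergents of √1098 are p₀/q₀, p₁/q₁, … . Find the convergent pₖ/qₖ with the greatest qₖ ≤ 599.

16071/485

√1098 = [33; 7, 2, 1, 6, 1, 2, 7, 66, …] (period length 8).
Convergents:
  p_0/q_0 = 33/1
  p_1/q_1 = 232/7
  p_2/q_2 = 497/15
  p_3/q_3 = 729/22
  p_4/q_4 = 4871/147
  p_5/q_5 = 5600/169
  p_6/q_6 = 16071/485
  p_7/q_7 = 118097/3564
q_6 = 485 ≤ 599 < 3564 = q_7, so the answer is 16071/485.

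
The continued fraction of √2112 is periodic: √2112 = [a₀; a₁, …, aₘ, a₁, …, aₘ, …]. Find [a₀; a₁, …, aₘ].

[45; 1, 21, 1, 90]

a₀ = ⌊√2112⌋ = 45.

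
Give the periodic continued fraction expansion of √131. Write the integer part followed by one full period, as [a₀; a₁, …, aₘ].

a₀ = ⌊√131⌋ = 11.
With m₀=0, d₀=1 and mₖ₊₁ = dₖaₖ − mₖ, dₖ₊₁ = (n − mₖ₊₁²)/dₖ, aₖ₊₁ = ⌊(a₀+mₖ₊₁)/dₖ₊₁⌋:
  k=1: m=11, d=10, a=2
  k=2: m=9, d=5, a=4
  k=3: m=11, d=2, a=11
  k=4: m=11, d=5, a=4
  k=5: m=9, d=10, a=2
  k=6: m=11, d=1, a=22
d=1 and a=2a₀=22 at k=6, so the next step gives (m, d) = (11, 10) again — its k=1 value — and the period has length 6.

[11; 2, 4, 11, 4, 2, 22]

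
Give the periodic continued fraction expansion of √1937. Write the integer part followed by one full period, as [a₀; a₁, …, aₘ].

[44; 88]

a₀ = ⌊√1937⌋ = 44.
With m₀=0, d₀=1 and mₖ₊₁ = dₖaₖ − mₖ, dₖ₊₁ = (n − mₖ₊₁²)/dₖ, aₖ₊₁ = ⌊(a₀+mₖ₊₁)/dₖ₊₁⌋:
  k=1: m=44, d=1, a=88
d=1 and a=2a₀=88 at k=1, so the next step gives (m, d) = (44, 1) again — its k=1 value — and the period has length 1.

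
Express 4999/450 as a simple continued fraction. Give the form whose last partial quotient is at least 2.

[11; 9, 5, 2, 4]

4999 = 11×450 + 49
450 = 9×49 + 9
49 = 5×9 + 4
9 = 2×4 + 1
4 = 4×1 + 0  (stop)
So 4999/450 = [11; 9, 5, 2, 4].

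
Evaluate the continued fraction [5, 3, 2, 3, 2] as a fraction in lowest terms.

Fold from the inside: start with 2/1.
  3 + 1/2 = 7/2
  2 + 2/7 = 16/7
  3 + 7/16 = 55/16
  5 + 16/55 = 291/55

291/55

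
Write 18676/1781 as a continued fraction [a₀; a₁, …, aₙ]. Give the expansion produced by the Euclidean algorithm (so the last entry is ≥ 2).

[10; 2, 17, 1, 2, 16]

18676 = 10·1781 + 866
1781 = 2·866 + 49
866 = 17·49 + 33
49 = 1·33 + 16
33 = 2·16 + 1
16 = 16·1 + 0  (stop)
So 18676/1781 = [10; 2, 17, 1, 2, 16].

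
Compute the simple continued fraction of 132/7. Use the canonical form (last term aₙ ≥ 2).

[18; 1, 6]

132 = 18*7 + 6
7 = 1*6 + 1
6 = 6*1 + 0  (stop)
So 132/7 = [18; 1, 6].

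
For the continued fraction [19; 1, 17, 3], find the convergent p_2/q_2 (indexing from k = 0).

Using pₖ = aₖpₖ₋₁ + pₖ₋₂, qₖ = aₖqₖ₋₁ + qₖ₋₂ (with p₋₁=1, p₋₂=0, q₋₁=0, q₋₂=1):
  k=0: a=19, p=19, q=1
  k=1: a=1, p=20, q=1
  k=2: a=17, p=359, q=18

359/18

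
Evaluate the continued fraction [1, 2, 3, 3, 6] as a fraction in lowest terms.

Fold from the inside: start with 6/1.
  3 + 1/6 = 19/6
  3 + 6/19 = 63/19
  2 + 19/63 = 145/63
  1 + 63/145 = 208/145

208/145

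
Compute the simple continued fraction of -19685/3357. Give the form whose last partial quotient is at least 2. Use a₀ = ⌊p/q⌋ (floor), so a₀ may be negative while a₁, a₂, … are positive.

-19685 = -6×3357 + 457
3357 = 7×457 + 158
457 = 2×158 + 141
158 = 1×141 + 17
141 = 8×17 + 5
17 = 3×5 + 2
5 = 2×2 + 1
2 = 2×1 + 0  (stop)
So -19685/3357 = [-6; 7, 2, 1, 8, 3, 2, 2].

[-6; 7, 2, 1, 8, 3, 2, 2]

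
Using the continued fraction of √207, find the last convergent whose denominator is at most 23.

259/18

√207 = [14; 2, 1, 1, 2, 1, 1, 2, 28, …] (period length 8).
Convergents:
  p_0/q_0 = 14/1
  p_1/q_1 = 29/2
  p_2/q_2 = 43/3
  p_3/q_3 = 72/5
  p_4/q_4 = 187/13
  p_5/q_5 = 259/18
  p_6/q_6 = 446/31
q_5 = 18 ≤ 23 < 31 = q_6, so the answer is 259/18.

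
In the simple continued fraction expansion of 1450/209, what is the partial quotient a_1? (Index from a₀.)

1450 = 6·209 + 196   →  a_0 = 6
209 = 1·196 + 13   →  a_1 = 1

1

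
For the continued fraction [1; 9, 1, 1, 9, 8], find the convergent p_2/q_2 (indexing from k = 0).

Using pₖ = aₖpₖ₋₁ + pₖ₋₂, qₖ = aₖqₖ₋₁ + qₖ₋₂ (with p₋₁=1, p₋₂=0, q₋₁=0, q₋₂=1):
  k=0: a=1, p=1, q=1
  k=1: a=9, p=10, q=9
  k=2: a=1, p=11, q=10

11/10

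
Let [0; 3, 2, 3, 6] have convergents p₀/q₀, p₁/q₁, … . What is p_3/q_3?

Using pₖ = aₖpₖ₋₁ + pₖ₋₂, qₖ = aₖqₖ₋₁ + qₖ₋₂ (with p₋₁=1, p₋₂=0, q₋₁=0, q₋₂=1):
  k=0: a=0, p=0, q=1
  k=1: a=3, p=1, q=3
  k=2: a=2, p=2, q=7
  k=3: a=3, p=7, q=24

7/24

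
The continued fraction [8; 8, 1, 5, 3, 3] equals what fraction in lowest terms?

4519/557

Using pₖ = aₖpₖ₋₁ + pₖ₋₂ and qₖ = aₖqₖ₋₁ + qₖ₋₂:
  k=0: a=8, p=8, q=1
  k=1: a=8, p=65, q=8
  k=2: a=1, p=73, q=9
  k=3: a=5, p=430, q=53
  k=4: a=3, p=1363, q=168
  k=5: a=3, p=4519, q=557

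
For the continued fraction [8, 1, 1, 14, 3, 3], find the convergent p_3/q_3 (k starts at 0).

247/29

Using pₖ = aₖpₖ₋₁ + pₖ₋₂, qₖ = aₖqₖ₋₁ + qₖ₋₂ (with p₋₁=1, p₋₂=0, q₋₁=0, q₋₂=1):
  k=0: a=8, p=8, q=1
  k=1: a=1, p=9, q=1
  k=2: a=1, p=17, q=2
  k=3: a=14, p=247, q=29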